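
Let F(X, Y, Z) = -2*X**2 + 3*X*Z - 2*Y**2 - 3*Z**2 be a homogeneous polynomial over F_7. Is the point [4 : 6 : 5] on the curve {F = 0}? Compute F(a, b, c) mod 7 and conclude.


F(4,6,5) ≡ 0 (mod 7); P is on the curve.

Evaluate F(4, 6, 5) term-by-term (mod 7).
  -2*X**2 ↦ -2·16·1·1 = -32
  3*X*Z ↦ 3·4·1·5 = 60
  -2*Y**2 ↦ -2·1·36·1 = -72
  -3*Z**2 ↦ -3·1·1·25 = -75
Sum: F(4, 6, 5) = (-32) + (60) + (-72) + (-75) = -119.
Reducing mod 7: -119 ≡ 0 (mod 7).
Since F(a, b, c) ≡ 0 (mod 7), P lies on the curve.


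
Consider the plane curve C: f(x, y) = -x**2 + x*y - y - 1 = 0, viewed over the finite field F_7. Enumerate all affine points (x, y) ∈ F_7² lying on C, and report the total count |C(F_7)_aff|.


Affine F_7-points: {(0, 6), (2, 5), (3, 5), (4, 1), (5, 3), (6, 6)}; count = 6.

For each of the 49 pairs (x, y) ∈ F_7², evaluate f(x, y) mod 7. Record the zeros.
  x = 0: [0↦6, 1↦5, 2↦4, 3↦3, 4↦2, 5↦1, 6↦0]  zeros at y ∈ {6}
  x = 1: [0↦5, 1↦5, 2↦5, 3↦5, 4↦5, 5↦5, 6↦5]  zeros at y ∈ ∅
  x = 2: [0↦2, 1↦3, 2↦4, 3↦5, 4↦6, 5↦0, 6↦1]  zeros at y ∈ {5}
  x = 3: [0↦4, 1↦6, 2↦1, 3↦3, 4↦5, 5↦0, 6↦2]  zeros at y ∈ {5}
  x = 4: [0↦4, 1↦0, 2↦3, 3↦6, 4↦2, 5↦5, 6↦1]  zeros at y ∈ {1}
  x = 5: [0↦2, 1↦6, 2↦3, 3↦0, 4↦4, 5↦1, 6↦5]  zeros at y ∈ {3}
  x = 6: [0↦5, 1↦3, 2↦1, 3↦6, 4↦4, 5↦2, 6↦0]  zeros at y ∈ {6}
Collecting zeros: affine points = {(0, 6), (2, 5), (3, 5), (4, 1), (5, 3), (6, 6)}.
Total count |C(F_7)_aff| = 6.


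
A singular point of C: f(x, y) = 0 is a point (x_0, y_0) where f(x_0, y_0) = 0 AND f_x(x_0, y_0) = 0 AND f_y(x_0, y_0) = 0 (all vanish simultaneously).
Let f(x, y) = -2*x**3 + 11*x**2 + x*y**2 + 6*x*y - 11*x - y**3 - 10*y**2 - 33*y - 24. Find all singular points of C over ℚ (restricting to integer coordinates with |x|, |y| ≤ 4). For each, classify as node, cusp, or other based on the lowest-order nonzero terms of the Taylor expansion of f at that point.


Singular points: {(2, -3)}; classification: node.

Compute partial derivatives:
  f_x = -6*x**2 + 22*x + y**2 + 6*y - 11.
  f_y = 2*x*y + 6*x - 3*y**2 - 20*y - 33.
Scan x_0 ∈ {−4, ..., 4}. For each x_0, f_y(x_0, y) is a polynomial in y; find its integer roots y ∈ {−4, ..., 4}, then test f_x and f at those candidates.
  x = -4: f_y(-4, y) = -3*y**2 - 28*y - 57; vanishes at y ∈ {-3}. (-4, -3): f_x = -204 ≠ 0.
  x = -3: f_y(-3, y) = -3*y**2 - 26*y - 51; vanishes at y ∈ {-3}. (-3, -3): f_x = -140 ≠ 0.
  x = -2: f_y(-2, y) = -3*y**2 - 24*y - 45; vanishes at y ∈ {-3}. (-2, -3): f_x = -88 ≠ 0.
  x = -1: f_y(-1, y) = -3*y**2 - 22*y - 39; vanishes at y ∈ {-3}. (-1, -3): f_x = -48 ≠ 0.
  x = 0: f_y(0, y) = -3*y**2 - 20*y - 33; vanishes at y ∈ {-3}. (0, -3): f_x = -20 ≠ 0.
  x = 1: f_y(1, y) = -3*y**2 - 18*y - 27; vanishes at y ∈ {-3}. (1, -3): f_x = -4 ≠ 0.
  x = 2: f_y(2, y) = -3*y**2 - 16*y - 21; vanishes at y ∈ {-3}. (2, -3): f_x = 0, f = 0 — SINGULAR.
  x = 3: f_y(3, y) = -3*y**2 - 14*y - 15; vanishes at y ∈ {-3}. (3, -3): f_x = -8 ≠ 0.
  x = 4: f_y(4, y) = -3*y**2 - 12*y - 9; vanishes at y ∈ {-3, -1}. (4, -3): f_x = -28 ≠ 0; (4, -1): f_x = -24 ≠ 0.
Only singular point on the grid: (2, -3).
Classify: substitute x = 2 + u, y = -3 + v and expand: f = -2*u**3 - u**2 + u*v**2 - v**3 + v**2.
No constant or linear terms (consistent with a singular point). Quadratic part: -u**2 + v**2. Cubic part: -2*u**3 + u*v**2 - v**3.
The quadratic part v**2 - u**2 = (v − u)(v + u) splits into two distinct linear factors, so there are two distinct tangent lines y − -3 = ±(x − 2) — this is a node (ordinary double point).
Classification: node.


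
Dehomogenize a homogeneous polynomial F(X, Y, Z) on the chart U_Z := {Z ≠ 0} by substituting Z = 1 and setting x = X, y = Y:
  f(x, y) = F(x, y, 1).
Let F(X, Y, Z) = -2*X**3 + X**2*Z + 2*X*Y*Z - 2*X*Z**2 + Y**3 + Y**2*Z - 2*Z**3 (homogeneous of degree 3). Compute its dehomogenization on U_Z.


f(x, y) = -2*x**3 + x**2 + 2*x*y - 2*x + y**3 + y**2 - 2

On U_Z we set Z = 1. Each monomial c·X^i·Y^j·Z^k in F becomes c·x^i·y^j·1^k = c·x^i·y^j.
Substituting Z = 1: F(X, Y, 1) = -2*x**3 + x**2 + 2*x*y - 2*x + y**3 + y**2 - 2.
Note: deg(f) ≤ deg(F) = 3; strict inequality happens when F is divisible by Z (lost terms).


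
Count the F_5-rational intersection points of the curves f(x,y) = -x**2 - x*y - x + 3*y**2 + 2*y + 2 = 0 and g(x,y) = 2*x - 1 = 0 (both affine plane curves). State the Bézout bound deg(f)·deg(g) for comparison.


Common zeros: {(3, 0), (3, 2)}; count = 2; Bézout bound = 2.

deg(f) = 2, deg(g) = 1, so Bézout bound = 2.
Scan x ∈ F_5. For each x, list the y ∈ F_5 with f(x, y) ≡ 0 and those with g(x, y) ≡ 0 (mod 5); the common zeros in that column are the intersection.
  x = 0: f ≡ 0 at y ∈ {3}; g ≡ 0 at y ∈ ∅; common: ∅.
  x = 1: f ≡ 0 at y ∈ {0, 3}; g ≡ 0 at y ∈ ∅; common: ∅.
  x = 2: f ≡ 0 at y ∈ ∅; g ≡ 0 at y ∈ ∅; common: ∅.
  x = 3: f ≡ 0 at y ∈ {0, 2}; g ≡ 0 at y ∈ {0, 1, 2, 3, 4}; common: {0, 2}.
  x = 4: f ≡ 0 at y ∈ {2}; g ≡ 0 at y ∈ ∅; common: ∅.
Collecting: common zeros = {(3, 0), (3, 2)}, so the count is 2.
Comparison with the Bézout bound: 2 ≤ 2 = deg(f)·deg(g), as expected for curves with no common component (the bound is attained).


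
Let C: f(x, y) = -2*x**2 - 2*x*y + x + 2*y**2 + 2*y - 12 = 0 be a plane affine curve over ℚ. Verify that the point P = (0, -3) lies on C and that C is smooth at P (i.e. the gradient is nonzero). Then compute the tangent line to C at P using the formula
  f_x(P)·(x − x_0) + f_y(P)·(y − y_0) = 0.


Tangent line at P: 7*x - 10*y - 30 = 0.

Step 1: f(0, -3) = 0, so P lies on C.
Step 2: partial derivatives
  f_x(x, y) = -4*x - 2*y + 1, f_y(x, y) = -2*x + 4*y + 2.
  f_x(P) = 7, f_y(P) = -10 (gradient nonzero, so P is smooth).
Step 3: tangent line at P: 7·(x − 0) + -10·(y − -3) = 0.
Expanding: 7*x - 10*y - 30 = 0.


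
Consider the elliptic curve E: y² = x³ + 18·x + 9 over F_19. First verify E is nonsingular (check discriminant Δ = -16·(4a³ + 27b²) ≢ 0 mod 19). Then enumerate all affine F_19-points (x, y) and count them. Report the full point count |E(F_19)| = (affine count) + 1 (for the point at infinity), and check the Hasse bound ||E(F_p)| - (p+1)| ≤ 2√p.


Affine points = {(0, 3), (0, 16), (1, 3), (1, 16), (8, 0), (9, 8), (9, 11), (10, 7), (10, 12), (15, 5), (15, 14), (16, 2), (16, 17), (18, 3), (18, 16)}; affine count = 15; |E(F_19)| = 16.

Discriminant check: Δ ∝ 4a³ + 27b² = 4·18³ + 27·9² = 4·5832 + 27·81 ≡ 17 (mod 19). Nonzero ⇒ E is nonsingular.
For each x ∈ F_19, compute rhs = x³ + 18·x + 9 mod 19, then count y ∈ F_19 with y² ≡ rhs.
  x = 0: rhs = 9, matching y values: 3, 16 (2 points).
  x = 1: rhs = 9, matching y values: 3, 16 (2 points).
  x = 2: rhs = 15, matching y values: none (0 points).
  x = 3: rhs = 14, matching y values: none (0 points).
  x = 4: rhs = 12, matching y values: none (0 points).
  x = 5: rhs = 15, matching y values: none (0 points).
  x = 6: rhs = 10, matching y values: none (0 points).
  x = 7: rhs = 3, matching y values: none (0 points).
  x = 8: rhs = 0, matching y values: 0 (1 points).
  x = 9: rhs = 7, matching y values: 8, 11 (2 points).
  x = 10: rhs = 11, matching y values: 7, 12 (2 points).
  x = 11: rhs = 18, matching y values: none (0 points).
  x = 12: rhs = 15, matching y values: none (0 points).
  x = 13: rhs = 8, matching y values: none (0 points).
  x = 14: rhs = 3, matching y values: none (0 points).
  x = 15: rhs = 6, matching y values: 5, 14 (2 points).
  x = 16: rhs = 4, matching y values: 2, 17 (2 points).
  x = 17: rhs = 3, matching y values: none (0 points).
  x = 18: rhs = 9, matching y values: 3, 16 (2 points).
Total affine count: 15.
Full point count |E(F_19)| = 15 + 1 = 16.
Hasse bound: |16 − (19+1)| = |-4| = 4 ≤ 2√19 ≈ 8.7178 ✓.


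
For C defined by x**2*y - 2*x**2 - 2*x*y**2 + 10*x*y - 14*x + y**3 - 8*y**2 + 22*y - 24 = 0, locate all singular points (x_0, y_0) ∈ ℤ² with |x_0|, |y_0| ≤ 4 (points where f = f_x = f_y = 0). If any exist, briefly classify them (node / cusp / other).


Singular points: {(-3, 1)}; classification: node.

Compute partial derivatives:
  f_x = 2*x*y - 4*x - 2*y**2 + 10*y - 14.
  f_y = x**2 - 4*x*y + 10*x + 3*y**2 - 16*y + 22.
Scan x_0 ∈ {−4, ..., 4}. For each x_0, f_y(x_0, y) is a polynomial in y; find its integer roots y ∈ {−4, ..., 4}, then test f_x and f at those candidates.
  x = -4: f_y(-4, y) = 3*y**2 - 2; no integer root y with |y| ≤ 4.
  x = -3: f_y(-3, y) = 3*y**2 - 4*y + 1; vanishes at y ∈ {1}. (-3, 1): f_x = 0, f = 0 — SINGULAR.
  x = -2: f_y(-2, y) = 3*y**2 - 8*y + 6; no integer root y with |y| ≤ 4.
  x = -1: f_y(-1, y) = 3*y**2 - 12*y + 13; no integer root y with |y| ≤ 4.
  x = 0: f_y(0, y) = 3*y**2 - 16*y + 22; no integer root y with |y| ≤ 4.
  x = 1: f_y(1, y) = 3*y**2 - 20*y + 33; vanishes at y ∈ {3}. (1, 3): f_x = 0 but f = -4 ≠ 0.
  x = 2: f_y(2, y) = 3*y**2 - 24*y + 46; no integer root y with |y| ≤ 4.
  x = 3: f_y(3, y) = 3*y**2 - 28*y + 61; no integer root y with |y| ≤ 4.
  x = 4: f_y(4, y) = 3*y**2 - 32*y + 78; no integer root y with |y| ≤ 4.
Only singular point on the grid: (-3, 1).
Classify: substitute x = -3 + u, y = 1 + v and expand: f = u**2*v - u**2 - 2*u*v**2 + v**3 + v**2.
No constant or linear terms (consistent with a singular point). Quadratic part: -u**2 + v**2. Cubic part: u**2*v - 2*u*v**2 + v**3.
The quadratic part v**2 - u**2 = (v − u)(v + u) splits into two distinct linear factors, so there are two distinct tangent lines y − 1 = ±(x − -3) — this is a node (ordinary double point).
Classification: node.


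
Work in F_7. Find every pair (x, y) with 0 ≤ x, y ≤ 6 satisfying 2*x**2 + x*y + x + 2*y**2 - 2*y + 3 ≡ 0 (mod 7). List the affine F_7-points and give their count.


Affine F_7-points: {(0, 2), (0, 6), (1, 1), (1, 3), (2, 2), (2, 5), (4, 3), (5, 1)}; count = 8.

For each of the 49 pairs (x, y) ∈ F_7², evaluate f(x, y) mod 7. Record the zeros.
  x = 0: [0↦3, 1↦3, 2↦0, 3↦1, 4↦6, 5↦1, 6↦0]  zeros at y ∈ {2, 6}
  x = 1: [0↦6, 1↦0, 2↦5, 3↦0, 4↦6, 5↦2, 6↦2]  zeros at y ∈ {1, 3}
  x = 2: [0↦6, 1↦1, 2↦0, 3↦3, 4↦3, 5↦0, 6↦1]  zeros at y ∈ {2, 5}
  x = 3: [0↦3, 1↦6, 2↦6, 3↦3, 4↦4, 5↦2, 6↦4]  zeros at y ∈ ∅
  x = 4: [0↦4, 1↦1, 2↦2, 3↦0, 4↦2, 5↦1, 6↦4]  zeros at y ∈ {3}
  x = 5: [0↦2, 1↦0, 2↦2, 3↦1, 4↦4, 5↦4, 6↦1]  zeros at y ∈ {1}
  x = 6: [0↦4, 1↦3, 2↦6, 3↦6, 4↦3, 5↦4, 6↦2]  zeros at y ∈ ∅
Collecting zeros: affine points = {(0, 2), (0, 6), (1, 1), (1, 3), (2, 2), (2, 5), (4, 3), (5, 1)}.
Total count |C(F_7)_aff| = 8.


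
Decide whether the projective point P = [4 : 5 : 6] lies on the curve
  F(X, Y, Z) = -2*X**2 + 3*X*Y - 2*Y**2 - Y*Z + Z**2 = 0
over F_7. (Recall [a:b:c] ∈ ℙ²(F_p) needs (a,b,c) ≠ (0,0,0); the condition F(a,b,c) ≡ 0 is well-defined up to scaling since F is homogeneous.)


F(4,5,6) ≡ 5 (mod 7); P is NOT on the curve.

Evaluate F(4, 5, 6) term-by-term (mod 7).
  -2*X**2 ↦ -2·16·1·1 = -32
  3*X*Y ↦ 3·4·5·1 = 60
  -2*Y**2 ↦ -2·1·25·1 = -50
  -Y*Z ↦ -1·1·5·6 = -30
  Z**2 ↦ 1·1·1·36 = 36
Sum: F(4, 5, 6) = (-32) + (60) + (-50) + (-30) + (36) = -16.
Reducing mod 7: -16 ≡ 5 (mod 7).
Since F(a, b, c) ≡ 5 ≠ 0 (mod 7), P does NOT lie on the curve.


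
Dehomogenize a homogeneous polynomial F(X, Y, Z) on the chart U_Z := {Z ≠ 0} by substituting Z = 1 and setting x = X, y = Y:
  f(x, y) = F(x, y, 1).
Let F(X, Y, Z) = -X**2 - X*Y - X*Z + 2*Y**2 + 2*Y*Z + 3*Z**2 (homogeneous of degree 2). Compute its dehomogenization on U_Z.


f(x, y) = -x**2 - x*y - x + 2*y**2 + 2*y + 3

On U_Z we set Z = 1. Each monomial c·X^i·Y^j·Z^k in F becomes c·x^i·y^j·1^k = c·x^i·y^j.
Substituting Z = 1: F(X, Y, 1) = -x**2 - x*y - x + 2*y**2 + 2*y + 3.
Note: deg(f) ≤ deg(F) = 2; strict inequality happens when F is divisible by Z (lost terms).


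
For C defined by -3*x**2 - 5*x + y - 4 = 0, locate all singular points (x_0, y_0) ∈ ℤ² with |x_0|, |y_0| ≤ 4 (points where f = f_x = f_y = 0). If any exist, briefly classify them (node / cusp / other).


No singular points in the scanned grid; C is smooth there.

Compute partial derivatives:
  f_x = -6*x - 5.
  f_y = 1.
f_y = 1 is a nonzero constant, so f_y never vanishes: no point (x, y) can satisfy f = f_x = f_y = 0. In particular no (x, y) ∈ {−4, ..., 4}² is singular; the curve is smooth.


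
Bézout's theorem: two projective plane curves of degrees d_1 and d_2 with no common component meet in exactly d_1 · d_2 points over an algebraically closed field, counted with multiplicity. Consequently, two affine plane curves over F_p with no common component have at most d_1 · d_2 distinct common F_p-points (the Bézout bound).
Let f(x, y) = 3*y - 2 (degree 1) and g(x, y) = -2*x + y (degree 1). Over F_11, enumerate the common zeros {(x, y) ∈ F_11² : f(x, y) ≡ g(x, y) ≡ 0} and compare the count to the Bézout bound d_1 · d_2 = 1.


Common zeros: {(4, 8)}; count = 1; Bézout bound = 1.

deg(f) = 1, deg(g) = 1, so Bézout bound = 1.
Scan x ∈ F_11. For each x, list the y ∈ F_11 with f(x, y) ≡ 0 and those with g(x, y) ≡ 0 (mod 11); the common zeros in that column are the intersection.
  x = 0: f ≡ 0 at y ∈ {8}; g ≡ 0 at y ∈ {0}; common: ∅.
  x = 1: f ≡ 0 at y ∈ {8}; g ≡ 0 at y ∈ {2}; common: ∅.
  x = 2: f ≡ 0 at y ∈ {8}; g ≡ 0 at y ∈ {4}; common: ∅.
  x = 3: f ≡ 0 at y ∈ {8}; g ≡ 0 at y ∈ {6}; common: ∅.
  x = 4: f ≡ 0 at y ∈ {8}; g ≡ 0 at y ∈ {8}; common: {8}.
  x = 5: f ≡ 0 at y ∈ {8}; g ≡ 0 at y ∈ {10}; common: ∅.
  x = 6: f ≡ 0 at y ∈ {8}; g ≡ 0 at y ∈ {1}; common: ∅.
  x = 7: f ≡ 0 at y ∈ {8}; g ≡ 0 at y ∈ {3}; common: ∅.
  x = 8: f ≡ 0 at y ∈ {8}; g ≡ 0 at y ∈ {5}; common: ∅.
  x = 9: f ≡ 0 at y ∈ {8}; g ≡ 0 at y ∈ {7}; common: ∅.
  x = 10: f ≡ 0 at y ∈ {8}; g ≡ 0 at y ∈ {9}; common: ∅.
Collecting: common zeros = {(4, 8)}, so the count is 1.
Comparison with the Bézout bound: 1 ≤ 1 = deg(f)·deg(g), as expected for curves with no common component (the bound is attained).


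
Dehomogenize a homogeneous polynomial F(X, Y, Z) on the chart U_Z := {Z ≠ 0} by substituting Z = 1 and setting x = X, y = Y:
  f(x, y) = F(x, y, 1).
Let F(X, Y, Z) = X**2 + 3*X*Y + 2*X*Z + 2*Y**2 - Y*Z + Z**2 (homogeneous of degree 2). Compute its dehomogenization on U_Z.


f(x, y) = x**2 + 3*x*y + 2*x + 2*y**2 - y + 1

On U_Z we set Z = 1. Each monomial c·X^i·Y^j·Z^k in F becomes c·x^i·y^j·1^k = c·x^i·y^j.
Substituting Z = 1: F(X, Y, 1) = x**2 + 3*x*y + 2*x + 2*y**2 - y + 1.
Note: deg(f) ≤ deg(F) = 2; strict inequality happens when F is divisible by Z (lost terms).


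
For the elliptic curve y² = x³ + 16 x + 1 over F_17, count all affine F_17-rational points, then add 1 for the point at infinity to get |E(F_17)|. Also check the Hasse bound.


Affine points = {(0, 1), (0, 16), (1, 1), (1, 16), (3, 5), (3, 12), (5, 6), (5, 11), (12, 0), (13, 3), (13, 14), (16, 1), (16, 16)}; affine count = 13; |E(F_17)| = 14.

Discriminant check: Δ ∝ 4a³ + 27b² = 4·16³ + 27·1² = 4·4096 + 27·1 ≡ 6 (mod 17). Nonzero ⇒ E is nonsingular.
For each x ∈ F_17, compute rhs = x³ + 16·x + 1 mod 17, then count y ∈ F_17 with y² ≡ rhs.
  x = 0: rhs = 1, matching y values: 1, 16 (2 points).
  x = 1: rhs = 1, matching y values: 1, 16 (2 points).
  x = 2: rhs = 7, matching y values: none (0 points).
  x = 3: rhs = 8, matching y values: 5, 12 (2 points).
  x = 4: rhs = 10, matching y values: none (0 points).
  x = 5: rhs = 2, matching y values: 6, 11 (2 points).
  x = 6: rhs = 7, matching y values: none (0 points).
  x = 7: rhs = 14, matching y values: none (0 points).
  x = 8: rhs = 12, matching y values: none (0 points).
  x = 9: rhs = 7, matching y values: none (0 points).
  x = 10: rhs = 5, matching y values: none (0 points).
  x = 11: rhs = 12, matching y values: none (0 points).
  x = 12: rhs = 0, matching y values: 0 (1 points).
  x = 13: rhs = 9, matching y values: 3, 14 (2 points).
  x = 14: rhs = 11, matching y values: none (0 points).
  x = 15: rhs = 12, matching y values: none (0 points).
  x = 16: rhs = 1, matching y values: 1, 16 (2 points).
Total affine count: 13.
Full point count |E(F_17)| = 13 + 1 = 14.
Hasse bound: |14 − (17+1)| = |-4| = 4 ≤ 2√17 ≈ 8.2462 ✓.


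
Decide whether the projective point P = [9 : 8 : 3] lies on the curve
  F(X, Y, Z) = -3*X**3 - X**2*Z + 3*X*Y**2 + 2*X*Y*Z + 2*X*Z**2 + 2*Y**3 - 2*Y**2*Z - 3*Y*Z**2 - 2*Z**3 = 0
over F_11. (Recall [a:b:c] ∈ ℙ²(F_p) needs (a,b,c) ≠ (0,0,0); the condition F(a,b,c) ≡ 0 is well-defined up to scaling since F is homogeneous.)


F(9,8,3) ≡ 9 (mod 11); P is NOT on the curve.

Evaluate F(9, 8, 3) term-by-term (mod 11).
  -3*X**3 ↦ -3·729·1·1 = -2187
  -X**2*Z ↦ -1·81·1·3 = -243
  3*X*Y**2 ↦ 3·9·64·1 = 1728
  2*X*Y*Z ↦ 2·9·8·3 = 432
  2*X*Z**2 ↦ 2·9·1·9 = 162
  2*Y**3 ↦ 2·1·512·1 = 1024
  -2*Y**2*Z ↦ -2·1·64·3 = -384
  -3*Y*Z**2 ↦ -3·1·8·9 = -216
  -2*Z**3 ↦ -2·1·1·27 = -54
Sum: F(9, 8, 3) = (-2187) + (-243) + (1728) + (432) + (162) + (1024) + (-384) + (-216) + (-54) = 262.
Reducing mod 11: 262 ≡ 9 (mod 11).
Since F(a, b, c) ≡ 9 ≠ 0 (mod 11), P does NOT lie on the curve.


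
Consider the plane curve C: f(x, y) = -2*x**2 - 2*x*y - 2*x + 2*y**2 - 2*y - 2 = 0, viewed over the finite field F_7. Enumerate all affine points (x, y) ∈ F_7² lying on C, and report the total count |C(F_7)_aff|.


Affine F_7-points: {(1, 3), (1, 6), (2, 0), (2, 3), (4, 0), (4, 5), (6, 1), (6, 6)}; count = 8.

For each of the 49 pairs (x, y) ∈ F_7², evaluate f(x, y) mod 7. Record the zeros.
  x = 0: [0↦5, 1↦5, 2↦2, 3↦3, 4↦1, 5↦3, 6↦2]  zeros at y ∈ ∅
  x = 1: [0↦1, 1↦6, 2↦1, 3↦0, 4↦3, 5↦3, 6↦0]  zeros at y ∈ {3, 6}
  x = 2: [0↦0, 1↦3, 2↦3, 3↦0, 4↦1, 5↦6, 6↦1]  zeros at y ∈ {0, 3}
  x = 3: [0↦2, 1↦3, 2↦1, 3↦3, 4↦2, 5↦5, 6↦5]  zeros at y ∈ ∅
  x = 4: [0↦0, 1↦6, 2↦2, 3↦2, 4↦6, 5↦0, 6↦5]  zeros at y ∈ {0, 5}
  x = 5: [0↦1, 1↦5, 2↦6, 3↦4, 4↦6, 5↦5, 6↦1]  zeros at y ∈ ∅
  x = 6: [0↦5, 1↦0, 2↦6, 3↦2, 4↦2, 5↦6, 6↦0]  zeros at y ∈ {1, 6}
Collecting zeros: affine points = {(1, 3), (1, 6), (2, 0), (2, 3), (4, 0), (4, 5), (6, 1), (6, 6)}.
Total count |C(F_7)_aff| = 8.


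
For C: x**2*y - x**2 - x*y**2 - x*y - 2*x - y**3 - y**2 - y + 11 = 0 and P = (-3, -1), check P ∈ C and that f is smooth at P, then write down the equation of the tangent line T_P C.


Tangent line at P: 10*x + 4*y + 34 = 0.

Step 1: f(-3, -1) = 0, so P lies on C.
Step 2: partial derivatives
  f_x(x, y) = 2*x*y - 2*x - y**2 - y - 2, f_y(x, y) = x**2 - 2*x*y - x - 3*y**2 - 2*y - 1.
  f_x(P) = 10, f_y(P) = 4 (gradient nonzero, so P is smooth).
Step 3: tangent line at P: 10·(x − -3) + 4·(y − -1) = 0.
Expanding: 10*x + 4*y + 34 = 0.


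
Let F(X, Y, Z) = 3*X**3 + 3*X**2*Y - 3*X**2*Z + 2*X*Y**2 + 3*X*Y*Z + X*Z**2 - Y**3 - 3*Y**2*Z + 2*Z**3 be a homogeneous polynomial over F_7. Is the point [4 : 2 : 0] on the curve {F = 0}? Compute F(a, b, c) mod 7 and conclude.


F(4,2,0) ≡ 4 (mod 7); P is NOT on the curve.

Evaluate F(4, 2, 0) term-by-term (mod 7).
  3*X**3 ↦ 3·64·1·1 = 192
  3*X**2*Y ↦ 3·16·2·1 = 96
  -3*X**2*Z ↦ -3·16·1·0 = 0
  2*X*Y**2 ↦ 2·4·4·1 = 32
  3*X*Y*Z ↦ 3·4·2·0 = 0
  X*Z**2 ↦ 1·4·1·0 = 0
  -Y**3 ↦ -1·1·8·1 = -8
  -3*Y**2*Z ↦ -3·1·4·0 = 0
  2*Z**3 ↦ 2·1·1·0 = 0
Sum: F(4, 2, 0) = (192) + (96) + (0) + (32) + (0) + (0) + (-8) + (0) + (0) = 312.
Reducing mod 7: 312 ≡ 4 (mod 7).
Since F(a, b, c) ≡ 4 ≠ 0 (mod 7), P does NOT lie on the curve.


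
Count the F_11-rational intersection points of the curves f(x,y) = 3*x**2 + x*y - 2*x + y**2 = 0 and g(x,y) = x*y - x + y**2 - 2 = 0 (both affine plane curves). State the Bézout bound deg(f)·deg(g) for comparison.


Common zeros: ∅; count = 0; Bézout bound = 4.

deg(f) = 2, deg(g) = 2, so Bézout bound = 4.
Scan x ∈ F_11. For each x, list the y ∈ F_11 with f(x, y) ≡ 0 and those with g(x, y) ≡ 0 (mod 11); the common zeros in that column are the intersection.
  x = 0: f ≡ 0 at y ∈ {0}; g ≡ 0 at y ∈ ∅; common: ∅.
  x = 1: f ≡ 0 at y ∈ ∅; g ≡ 0 at y ∈ ∅; common: ∅.
  x = 2: f ≡ 0 at y ∈ {1, 8}; g ≡ 0 at y ∈ {3, 6}; common: ∅.
  x = 3: f ≡ 0 at y ∈ ∅; g ≡ 0 at y ∈ ∅; common: ∅.
  x = 4: f ≡ 0 at y ∈ ∅; g ≡ 0 at y ∈ ∅; common: ∅.
  x = 5: f ≡ 0 at y ∈ ∅; g ≡ 0 at y ∈ {7, 10}; common: ∅.
  x = 6: f ≡ 0 at y ∈ {7, 9}; g ≡ 0 at y ∈ ∅; common: ∅.
  x = 7: f ≡ 0 at y ∈ {7, 8}; g ≡ 0 at y ∈ ∅; common: ∅.
  x = 8: f ≡ 0 at y ∈ {0, 3}; g ≡ 0 at y ∈ {5, 9}; common: ∅.
  x = 9: f ≡ 0 at y ∈ ∅; g ≡ 0 at y ∈ {0, 2}; common: ∅.
  x = 10: f ≡ 0 at y ∈ {3, 9}; g ≡ 0 at y ∈ {4, 8}; common: ∅.
Collecting: common zeros = ∅, so the count is 0.
Comparison with the Bézout bound: 0 ≤ 4 = deg(f)·deg(g), as expected for curves with no common component (the affine F_11-count falls short of the bound because intersections may lie at infinity, over extension fields, or carry multiplicity).


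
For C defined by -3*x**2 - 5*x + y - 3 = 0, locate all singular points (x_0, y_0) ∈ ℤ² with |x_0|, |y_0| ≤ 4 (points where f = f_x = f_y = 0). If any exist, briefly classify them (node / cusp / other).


No singular points in the scanned grid; C is smooth there.

Compute partial derivatives:
  f_x = -6*x - 5.
  f_y = 1.
f_y = 1 is a nonzero constant, so f_y never vanishes: no point (x, y) can satisfy f = f_x = f_y = 0. In particular no (x, y) ∈ {−4, ..., 4}² is singular; the curve is smooth.


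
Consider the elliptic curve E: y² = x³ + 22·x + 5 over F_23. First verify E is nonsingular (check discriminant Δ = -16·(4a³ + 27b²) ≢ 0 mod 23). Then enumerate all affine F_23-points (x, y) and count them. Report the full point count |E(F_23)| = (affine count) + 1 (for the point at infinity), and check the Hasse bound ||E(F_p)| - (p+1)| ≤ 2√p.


Affine points = {(3, 11), (3, 12), (6, 10), (6, 13), (8, 7), (8, 16), (9, 9), (9, 14), (10, 11), (10, 12), (13, 2), (13, 21), (17, 5), (17, 18), (18, 0), (20, 2), (20, 21)}; affine count = 17; |E(F_23)| = 18.

Discriminant check: Δ ∝ 4a³ + 27b² = 4·22³ + 27·5² = 4·10648 + 27·25 ≡ 4 (mod 23). Nonzero ⇒ E is nonsingular.
For each x ∈ F_23, compute rhs = x³ + 22·x + 5 mod 23, then count y ∈ F_23 with y² ≡ rhs.
  x = 0: rhs = 5, matching y values: none (0 points).
  x = 1: rhs = 5, matching y values: none (0 points).
  x = 2: rhs = 11, matching y values: none (0 points).
  x = 3: rhs = 6, matching y values: 11, 12 (2 points).
  x = 4: rhs = 19, matching y values: none (0 points).
  x = 5: rhs = 10, matching y values: none (0 points).
  x = 6: rhs = 8, matching y values: 10, 13 (2 points).
  x = 7: rhs = 19, matching y values: none (0 points).
  x = 8: rhs = 3, matching y values: 7, 16 (2 points).
  x = 9: rhs = 12, matching y values: 9, 14 (2 points).
  x = 10: rhs = 6, matching y values: 11, 12 (2 points).
  x = 11: rhs = 14, matching y values: none (0 points).
  x = 12: rhs = 19, matching y values: none (0 points).
  x = 13: rhs = 4, matching y values: 2, 21 (2 points).
  x = 14: rhs = 21, matching y values: none (0 points).
  x = 15: rhs = 7, matching y values: none (0 points).
  x = 16: rhs = 14, matching y values: none (0 points).
  x = 17: rhs = 2, matching y values: 5, 18 (2 points).
  x = 18: rhs = 0, matching y values: 0 (1 points).
  x = 19: rhs = 14, matching y values: none (0 points).
  x = 20: rhs = 4, matching y values: 2, 21 (2 points).
  x = 21: rhs = 22, matching y values: none (0 points).
  x = 22: rhs = 5, matching y values: none (0 points).
Total affine count: 17.
Full point count |E(F_23)| = 17 + 1 = 18.
Hasse bound: |18 − (23+1)| = |-6| = 6 ≤ 2√23 ≈ 9.5917 ✓.


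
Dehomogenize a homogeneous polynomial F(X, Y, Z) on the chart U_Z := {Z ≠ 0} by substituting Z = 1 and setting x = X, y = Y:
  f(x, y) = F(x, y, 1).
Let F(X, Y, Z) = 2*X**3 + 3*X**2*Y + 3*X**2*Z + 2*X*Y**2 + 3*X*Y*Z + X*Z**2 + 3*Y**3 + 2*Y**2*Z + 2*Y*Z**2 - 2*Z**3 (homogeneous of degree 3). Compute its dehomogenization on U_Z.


f(x, y) = 2*x**3 + 3*x**2*y + 3*x**2 + 2*x*y**2 + 3*x*y + x + 3*y**3 + 2*y**2 + 2*y - 2

On U_Z we set Z = 1. Each monomial c·X^i·Y^j·Z^k in F becomes c·x^i·y^j·1^k = c·x^i·y^j.
Substituting Z = 1: F(X, Y, 1) = 2*x**3 + 3*x**2*y + 3*x**2 + 2*x*y**2 + 3*x*y + x + 3*y**3 + 2*y**2 + 2*y - 2.
Note: deg(f) ≤ deg(F) = 3; strict inequality happens when F is divisible by Z (lost terms).


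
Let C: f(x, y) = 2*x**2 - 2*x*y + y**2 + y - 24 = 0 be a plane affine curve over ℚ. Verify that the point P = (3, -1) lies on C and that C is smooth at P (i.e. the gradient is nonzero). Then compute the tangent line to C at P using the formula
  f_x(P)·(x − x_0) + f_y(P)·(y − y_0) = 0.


Tangent line at P: 14*x - 7*y - 49 = 0.

Step 1: f(3, -1) = 0, so P lies on C.
Step 2: partial derivatives
  f_x(x, y) = 4*x - 2*y, f_y(x, y) = -2*x + 2*y + 1.
  f_x(P) = 14, f_y(P) = -7 (gradient nonzero, so P is smooth).
Step 3: tangent line at P: 14·(x − 3) + -7·(y − -1) = 0.
Expanding: 14*x - 7*y - 49 = 0.


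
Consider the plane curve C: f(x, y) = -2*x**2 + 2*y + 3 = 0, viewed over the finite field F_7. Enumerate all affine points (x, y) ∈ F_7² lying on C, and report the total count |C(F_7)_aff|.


Affine F_7-points: {(0, 2), (1, 3), (2, 6), (3, 4), (4, 4), (5, 6), (6, 3)}; count = 7.

For each of the 49 pairs (x, y) ∈ F_7², evaluate f(x, y) mod 7. Record the zeros.
  x = 0: [0↦3, 1↦5, 2↦0, 3↦2, 4↦4, 5↦6, 6↦1]  zeros at y ∈ {2}
  x = 1: [0↦1, 1↦3, 2↦5, 3↦0, 4↦2, 5↦4, 6↦6]  zeros at y ∈ {3}
  x = 2: [0↦2, 1↦4, 2↦6, 3↦1, 4↦3, 5↦5, 6↦0]  zeros at y ∈ {6}
  x = 3: [0↦6, 1↦1, 2↦3, 3↦5, 4↦0, 5↦2, 6↦4]  zeros at y ∈ {4}
  x = 4: [0↦6, 1↦1, 2↦3, 3↦5, 4↦0, 5↦2, 6↦4]  zeros at y ∈ {4}
  x = 5: [0↦2, 1↦4, 2↦6, 3↦1, 4↦3, 5↦5, 6↦0]  zeros at y ∈ {6}
  x = 6: [0↦1, 1↦3, 2↦5, 3↦0, 4↦2, 5↦4, 6↦6]  zeros at y ∈ {3}
Collecting zeros: affine points = {(0, 2), (1, 3), (2, 6), (3, 4), (4, 4), (5, 6), (6, 3)}.
Total count |C(F_7)_aff| = 7.


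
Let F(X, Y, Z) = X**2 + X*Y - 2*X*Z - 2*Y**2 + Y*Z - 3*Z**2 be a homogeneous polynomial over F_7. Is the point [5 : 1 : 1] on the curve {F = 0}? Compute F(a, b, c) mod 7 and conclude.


F(5,1,1) ≡ 2 (mod 7); P is NOT on the curve.

Evaluate F(5, 1, 1) term-by-term (mod 7).
  X**2 ↦ 1·25·1·1 = 25
  X*Y ↦ 1·5·1·1 = 5
  -2*X*Z ↦ -2·5·1·1 = -10
  -2*Y**2 ↦ -2·1·1·1 = -2
  Y*Z ↦ 1·1·1·1 = 1
  -3*Z**2 ↦ -3·1·1·1 = -3
Sum: F(5, 1, 1) = (25) + (5) + (-10) + (-2) + (1) + (-3) = 16.
Reducing mod 7: 16 ≡ 2 (mod 7).
Since F(a, b, c) ≡ 2 ≠ 0 (mod 7), P does NOT lie on the curve.


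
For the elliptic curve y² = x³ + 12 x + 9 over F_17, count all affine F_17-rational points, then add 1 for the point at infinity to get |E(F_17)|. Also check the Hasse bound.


Affine points = {(0, 3), (0, 14), (3, 2), (3, 15), (4, 6), (4, 11), (6, 5), (6, 12), (9, 8), (9, 9), (13, 4), (13, 13), (16, 8), (16, 9)}; affine count = 14; |E(F_17)| = 15.

Discriminant check: Δ ∝ 4a³ + 27b² = 4·12³ + 27·9² = 4·1728 + 27·81 ≡ 4 (mod 17). Nonzero ⇒ E is nonsingular.
For each x ∈ F_17, compute rhs = x³ + 12·x + 9 mod 17, then count y ∈ F_17 with y² ≡ rhs.
  x = 0: rhs = 9, matching y values: 3, 14 (2 points).
  x = 1: rhs = 5, matching y values: none (0 points).
  x = 2: rhs = 7, matching y values: none (0 points).
  x = 3: rhs = 4, matching y values: 2, 15 (2 points).
  x = 4: rhs = 2, matching y values: 6, 11 (2 points).
  x = 5: rhs = 7, matching y values: none (0 points).
  x = 6: rhs = 8, matching y values: 5, 12 (2 points).
  x = 7: rhs = 11, matching y values: none (0 points).
  x = 8: rhs = 5, matching y values: none (0 points).
  x = 9: rhs = 13, matching y values: 8, 9 (2 points).
  x = 10: rhs = 7, matching y values: none (0 points).
  x = 11: rhs = 10, matching y values: none (0 points).
  x = 12: rhs = 11, matching y values: none (0 points).
  x = 13: rhs = 16, matching y values: 4, 13 (2 points).
  x = 14: rhs = 14, matching y values: none (0 points).
  x = 15: rhs = 11, matching y values: none (0 points).
  x = 16: rhs = 13, matching y values: 8, 9 (2 points).
Total affine count: 14.
Full point count |E(F_17)| = 14 + 1 = 15.
Hasse bound: |15 − (17+1)| = |-3| = 3 ≤ 2√17 ≈ 8.2462 ✓.


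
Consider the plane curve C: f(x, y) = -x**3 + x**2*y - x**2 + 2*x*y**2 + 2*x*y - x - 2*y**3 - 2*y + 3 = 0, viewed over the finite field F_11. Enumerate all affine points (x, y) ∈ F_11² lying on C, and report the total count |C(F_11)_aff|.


Affine F_11-points: {(1, 0), (1, 3), (1, 9), (2, 0), (2, 3), (2, 10), (3, 8), (3, 9), (4, 9), (6, 8), (7, 0), (9, 8), (10, 3)}; count = 13.

For each of the 121 pairs (x, y) ∈ F_11², evaluate f(x, y) mod 11. Record the zeros.
  x = 0: [0↦3, 1↦10, 2↦5, 3↦9, 4↦10, 5↦7, 6↦10, 7↦7, 8↦8, 9↦1, 10↦7]  zeros at y ∈ ∅
  x = 1: [0↦0, 1↦1, 2↦5, 3↦0, 4↦7, 5↦3, 6↦9, 7↦2, 8↦3, 9↦0, 10↦3]  zeros at y ∈ {0, 3, 9}
  x = 2: [0↦0, 1↦8, 2↦1, 3↦0, 4↦4, 5↦1, 6↦1, 7↦3, 8↦6, 9↦9, 10↦0]  zeros at y ∈ {0, 3, 10}
  x = 3: [0↦8, 1↦3, 2↦9, 3↦3, 4↦6, 5↦6, 6↦2, 7↦4, 8↦0, 9↦0, 10↦3]  zeros at y ∈ {8, 9}
  x = 4: [0↦7, 1↦2, 2↦1, 3↦3, 4↦7, 5↦1, 6↦6, 7↦10, 8↦1, 9↦0, 10↦6]  zeros at y ∈ {9}
  x = 5: [0↦2, 1↦10, 2↦4, 3↦5, 4↦1, 5↦2, 6↦7, 7↦4, 8↦3, 9↦3, 10↦3]  zeros at y ∈ ∅
  x = 6: [0↦9, 1↦10, 2↦1, 3↦3, 4↦4, 5↦3, 6↦10, 7↦2, 8↦0, 9↦3, 10↦10]  zeros at y ∈ {8}
  x = 7: [0↦0, 1↦7, 2↦8, 3↦2, 4↦10, 5↦9, 6↦9, 7↦9, 8↦8, 9↦5, 10↦10]  zeros at y ∈ {0}
  x = 8: [0↦2, 1↦6, 2↦8, 3↦7, 4↦2, 5↦3, 6↦9, 7↦8, 8↦10, 9↦3, 10↦8]  zeros at y ∈ ∅
  x = 9: [0↦9, 1↦1, 2↦6, 3↦1, 4↦7, 5↦1, 6↦4, 7↦4, 8↦0, 9↦2, 10↦9]  zeros at y ∈ {8}
  x = 10: [0↦4, 1↦8, 2↦7, 3↦0, 4↦8, 5↦8, 6↦10, 7↦2, 8↦5, 9↦7, 10↦7]  zeros at y ∈ {3}
Collecting zeros: affine points = {(1, 0), (1, 3), (1, 9), (2, 0), (2, 3), (2, 10), (3, 8), (3, 9), (4, 9), (6, 8), (7, 0), (9, 8), (10, 3)}.
Total count |C(F_11)_aff| = 13.


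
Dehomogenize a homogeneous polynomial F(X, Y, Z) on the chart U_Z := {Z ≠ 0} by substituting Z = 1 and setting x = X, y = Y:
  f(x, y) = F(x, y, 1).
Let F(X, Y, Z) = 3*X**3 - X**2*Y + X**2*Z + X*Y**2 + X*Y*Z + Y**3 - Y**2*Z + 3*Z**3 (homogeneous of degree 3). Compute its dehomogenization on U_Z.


f(x, y) = 3*x**3 - x**2*y + x**2 + x*y**2 + x*y + y**3 - y**2 + 3

On U_Z we set Z = 1. Each monomial c·X^i·Y^j·Z^k in F becomes c·x^i·y^j·1^k = c·x^i·y^j.
Substituting Z = 1: F(X, Y, 1) = 3*x**3 - x**2*y + x**2 + x*y**2 + x*y + y**3 - y**2 + 3.
Note: deg(f) ≤ deg(F) = 3; strict inequality happens when F is divisible by Z (lost terms).


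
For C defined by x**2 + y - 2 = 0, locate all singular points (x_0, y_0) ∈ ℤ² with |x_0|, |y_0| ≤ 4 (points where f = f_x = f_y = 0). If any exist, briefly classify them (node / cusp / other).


No singular points in the scanned grid; C is smooth there.

Compute partial derivatives:
  f_x = 2*x.
  f_y = 1.
f_y = 1 is a nonzero constant, so f_y never vanishes: no point (x, y) can satisfy f = f_x = f_y = 0. In particular no (x, y) ∈ {−4, ..., 4}² is singular; the curve is smooth.


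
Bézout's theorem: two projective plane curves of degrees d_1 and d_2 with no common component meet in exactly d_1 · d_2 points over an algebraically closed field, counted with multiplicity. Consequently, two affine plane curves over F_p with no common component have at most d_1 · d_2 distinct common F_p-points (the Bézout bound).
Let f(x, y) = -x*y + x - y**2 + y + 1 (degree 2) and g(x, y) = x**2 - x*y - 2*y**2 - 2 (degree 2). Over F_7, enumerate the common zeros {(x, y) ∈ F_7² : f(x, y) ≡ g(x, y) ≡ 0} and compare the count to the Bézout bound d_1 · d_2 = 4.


Common zeros: {(4, 5), (6, 2)}; count = 2; Bézout bound = 4.

deg(f) = 2, deg(g) = 2, so Bézout bound = 4.
Scan x ∈ F_7. For each x, list the y ∈ F_7 with f(x, y) ≡ 0 and those with g(x, y) ≡ 0 (mod 7); the common zeros in that column are the intersection.
  x = 0: f ≡ 0 at y ∈ ∅; g ≡ 0 at y ∈ ∅; common: ∅.
  x = 1: f ≡ 0 at y ∈ {3, 4}; g ≡ 0 at y ∈ {5}; common: ∅.
  x = 2: f ≡ 0 at y ∈ ∅; g ≡ 0 at y ∈ ∅; common: ∅.
  x = 3: f ≡ 0 at y ∈ ∅; g ≡ 0 at y ∈ {0, 2}; common: ∅.
  x = 4: f ≡ 0 at y ∈ {5, 6}; g ≡ 0 at y ∈ {0, 5}; common: {5}.
  x = 5: f ≡ 0 at y ∈ ∅; g ≡ 0 at y ∈ ∅; common: ∅.
  x = 6: f ≡ 0 at y ∈ {0, 2}; g ≡ 0 at y ∈ {2}; common: {2}.
Collecting: common zeros = {(4, 5), (6, 2)}, so the count is 2.
Comparison with the Bézout bound: 2 ≤ 4 = deg(f)·deg(g), as expected for curves with no common component (the affine F_7-count falls short of the bound because intersections may lie at infinity, over extension fields, or carry multiplicity).


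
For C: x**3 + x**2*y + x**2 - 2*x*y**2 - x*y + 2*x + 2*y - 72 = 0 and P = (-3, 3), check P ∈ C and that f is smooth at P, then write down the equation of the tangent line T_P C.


Tangent line at P: -16*x + 50*y - 198 = 0.

Step 1: f(-3, 3) = 0, so P lies on C.
Step 2: partial derivatives
  f_x(x, y) = 3*x**2 + 2*x*y + 2*x - 2*y**2 - y + 2, f_y(x, y) = x**2 - 4*x*y - x + 2.
  f_x(P) = -16, f_y(P) = 50 (gradient nonzero, so P is smooth).
Step 3: tangent line at P: -16·(x − -3) + 50·(y − 3) = 0.
Expanding: -16*x + 50*y - 198 = 0.


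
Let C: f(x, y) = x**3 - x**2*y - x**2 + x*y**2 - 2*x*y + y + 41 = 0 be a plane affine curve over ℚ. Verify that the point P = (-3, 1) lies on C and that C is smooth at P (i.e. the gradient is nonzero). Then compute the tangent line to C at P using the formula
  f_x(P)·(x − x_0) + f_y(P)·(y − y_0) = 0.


Tangent line at P: 38*x - 8*y + 122 = 0.

Step 1: f(-3, 1) = 0, so P lies on C.
Step 2: partial derivatives
  f_x(x, y) = 3*x**2 - 2*x*y - 2*x + y**2 - 2*y, f_y(x, y) = -x**2 + 2*x*y - 2*x + 1.
  f_x(P) = 38, f_y(P) = -8 (gradient nonzero, so P is smooth).
Step 3: tangent line at P: 38·(x − -3) + -8·(y − 1) = 0.
Expanding: 38*x - 8*y + 122 = 0.


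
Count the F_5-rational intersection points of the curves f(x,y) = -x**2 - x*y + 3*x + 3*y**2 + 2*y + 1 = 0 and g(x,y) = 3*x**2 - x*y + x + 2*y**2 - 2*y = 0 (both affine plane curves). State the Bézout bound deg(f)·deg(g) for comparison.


Common zeros: {(2, 3)}; count = 1; Bézout bound = 4.

deg(f) = 2, deg(g) = 2, so Bézout bound = 4.
Scan x ∈ F_5. For each x, list the y ∈ F_5 with f(x, y) ≡ 0 and those with g(x, y) ≡ 0 (mod 5); the common zeros in that column are the intersection.
  x = 0: f ≡ 0 at y ∈ ∅; g ≡ 0 at y ∈ {0, 1}; common: ∅.
  x = 1: f ≡ 0 at y ∈ {4}; g ≡ 0 at y ∈ ∅; common: ∅.
  x = 2: f ≡ 0 at y ∈ {2, 3}; g ≡ 0 at y ∈ {3, 4}; common: {3}.
  x = 3: f ≡ 0 at y ∈ {3, 4}; g ≡ 0 at y ∈ {0}; common: ∅.
  x = 4: f ≡ 0 at y ∈ {2}; g ≡ 0 at y ∈ {4}; common: ∅.
Collecting: common zeros = {(2, 3)}, so the count is 1.
Comparison with the Bézout bound: 1 ≤ 4 = deg(f)·deg(g), as expected for curves with no common component (the affine F_5-count falls short of the bound because intersections may lie at infinity, over extension fields, or carry multiplicity).


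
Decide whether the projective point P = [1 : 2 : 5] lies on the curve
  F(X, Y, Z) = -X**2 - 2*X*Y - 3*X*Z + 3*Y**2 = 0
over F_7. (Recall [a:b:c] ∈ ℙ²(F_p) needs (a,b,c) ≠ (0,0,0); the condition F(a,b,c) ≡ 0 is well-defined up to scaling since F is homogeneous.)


F(1,2,5) ≡ 6 (mod 7); P is NOT on the curve.

Evaluate F(1, 2, 5) term-by-term (mod 7).
  -X**2 ↦ -1·1·1·1 = -1
  -2*X*Y ↦ -2·1·2·1 = -4
  -3*X*Z ↦ -3·1·1·5 = -15
  3*Y**2 ↦ 3·1·4·1 = 12
Sum: F(1, 2, 5) = (-1) + (-4) + (-15) + (12) = -8.
Reducing mod 7: -8 ≡ 6 (mod 7).
Since F(a, b, c) ≡ 6 ≠ 0 (mod 7), P does NOT lie on the curve.


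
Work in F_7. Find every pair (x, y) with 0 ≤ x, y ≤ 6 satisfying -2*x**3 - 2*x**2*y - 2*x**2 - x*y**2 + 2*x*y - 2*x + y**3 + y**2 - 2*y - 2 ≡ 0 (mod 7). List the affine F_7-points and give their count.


Affine F_7-points: {(0, 3), (0, 4), (0, 6), (1, 6), (5, 1), (5, 5), (6, 0), (6, 6)}; count = 8.

For each of the 49 pairs (x, y) ∈ F_7², evaluate f(x, y) mod 7. Record the zeros.
  x = 0: [0↦5, 1↦5, 2↦6, 3↦0, 4↦0, 5↦5, 6↦0]  zeros at y ∈ {3, 4, 6}
  x = 1: [0↦6, 1↦5, 2↦3, 3↦6, 4↦6, 5↦2, 6↦0]  zeros at y ∈ {6}
  x = 2: [0↦5, 1↦6, 2↦4, 3↦5, 4↦1, 5↦5, 6↦2]  zeros at y ∈ ∅
  x = 3: [0↦4, 1↦3, 2↦4, 3↦6, 4↦1, 5↦2, 6↦1]  zeros at y ∈ ∅
  x = 4: [0↦5, 1↦5, 2↦5, 3↦4, 4↦1, 5↦2, 6↦6]  zeros at y ∈ ∅
  x = 5: [0↦3, 1↦0, 2↦2, 3↦1, 4↦3, 5↦0, 6↦5]  zeros at y ∈ {1, 5}
  x = 6: [0↦0, 1↦4, 2↦4, 3↦6, 4↦2, 5↦5, 6↦0]  zeros at y ∈ {0, 6}
Collecting zeros: affine points = {(0, 3), (0, 4), (0, 6), (1, 6), (5, 1), (5, 5), (6, 0), (6, 6)}.
Total count |C(F_7)_aff| = 8.


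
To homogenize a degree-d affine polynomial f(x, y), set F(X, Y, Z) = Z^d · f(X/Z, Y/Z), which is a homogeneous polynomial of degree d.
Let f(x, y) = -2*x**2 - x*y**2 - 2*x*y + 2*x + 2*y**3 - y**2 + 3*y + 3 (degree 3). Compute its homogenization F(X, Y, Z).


F(X, Y, Z) = -2*X**2*Z - X*Y**2 - 2*X*Y*Z + 2*X*Z**2 + 2*Y**3 - Y**2*Z + 3*Y*Z**2 + 3*Z**3

deg(f) = 3.
Substitute x = X/Z, y = Y/Z into f, then multiply by Z^3.
  monomial -2·x^2·y^0 ↦ -2·X^2·Y^0·Z^1.
  monomial -1·x^1·y^2 ↦ -1·X^1·Y^2·Z^0.
  monomial -2·x^1·y^1 ↦ -2·X^1·Y^1·Z^1.
  monomial 2·x^1·y^0 ↦ 2·X^1·Y^0·Z^2.
  monomial 2·x^0·y^3 ↦ 2·X^0·Y^3·Z^0.
  monomial -1·x^0·y^2 ↦ -1·X^0·Y^2·Z^1.
  monomial 3·x^0·y^1 ↦ 3·X^0·Y^1·Z^2.
  monomial 3·x^0·y^0 ↦ 3·X^0·Y^0·Z^3.
Collecting: F(X, Y, Z) = -2*X**2*Z - X*Y**2 - 2*X*Y*Z + 2*X*Z**2 + 2*Y**3 - Y**2*Z + 3*Y*Z**2 + 3*Z**3.


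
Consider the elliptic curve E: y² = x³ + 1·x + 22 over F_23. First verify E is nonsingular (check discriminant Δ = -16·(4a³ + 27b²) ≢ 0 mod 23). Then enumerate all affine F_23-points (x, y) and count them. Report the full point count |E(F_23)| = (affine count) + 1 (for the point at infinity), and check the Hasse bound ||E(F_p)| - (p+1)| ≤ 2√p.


Affine points = {(1, 1), (1, 22), (2, 3), (2, 20), (3, 11), (3, 12), (7, 2), (7, 21), (8, 6), (8, 17), (9, 1), (9, 22), (13, 1), (13, 22), (15, 10), (15, 13), (19, 0), (21, 9), (21, 14)}; affine count = 19; |E(F_23)| = 20.

Discriminant check: Δ ∝ 4a³ + 27b² = 4·1³ + 27·22² = 4·1 + 27·484 ≡ 8 (mod 23). Nonzero ⇒ E is nonsingular.
For each x ∈ F_23, compute rhs = x³ + 1·x + 22 mod 23, then count y ∈ F_23 with y² ≡ rhs.
  x = 0: rhs = 22, matching y values: none (0 points).
  x = 1: rhs = 1, matching y values: 1, 22 (2 points).
  x = 2: rhs = 9, matching y values: 3, 20 (2 points).
  x = 3: rhs = 6, matching y values: 11, 12 (2 points).
  x = 4: rhs = 21, matching y values: none (0 points).
  x = 5: rhs = 14, matching y values: none (0 points).
  x = 6: rhs = 14, matching y values: none (0 points).
  x = 7: rhs = 4, matching y values: 2, 21 (2 points).
  x = 8: rhs = 13, matching y values: 6, 17 (2 points).
  x = 9: rhs = 1, matching y values: 1, 22 (2 points).
  x = 10: rhs = 20, matching y values: none (0 points).
  x = 11: rhs = 7, matching y values: none (0 points).
  x = 12: rhs = 14, matching y values: none (0 points).
  x = 13: rhs = 1, matching y values: 1, 22 (2 points).
  x = 14: rhs = 20, matching y values: none (0 points).
  x = 15: rhs = 8, matching y values: 10, 13 (2 points).
  x = 16: rhs = 17, matching y values: none (0 points).
  x = 17: rhs = 7, matching y values: none (0 points).
  x = 18: rhs = 7, matching y values: none (0 points).
  x = 19: rhs = 0, matching y values: 0 (1 points).
  x = 20: rhs = 15, matching y values: none (0 points).
  x = 21: rhs = 12, matching y values: 9, 14 (2 points).
  x = 22: rhs = 20, matching y values: none (0 points).
Total affine count: 19.
Full point count |E(F_23)| = 19 + 1 = 20.
Hasse bound: |20 − (23+1)| = |-4| = 4 ≤ 2√23 ≈ 9.5917 ✓.
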